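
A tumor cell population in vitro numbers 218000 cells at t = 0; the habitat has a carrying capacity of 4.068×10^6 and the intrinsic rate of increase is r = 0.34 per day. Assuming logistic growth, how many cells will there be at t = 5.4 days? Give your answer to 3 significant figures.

1070000 cells

A = (K − N₀)/N₀ = (4.068×10^6 − 218000)/218000 = 17.661.
N(t) = K/(1 + A·e^(−rt)) = 4.068×10^6/(1 + 17.661×e^(−0.34×5.4)).
e^(−1.836) = 0.15945; denominator = 1 + 17.661×0.15945 = 3.816.
N = 4.068×10^6/3.816 = 1.066025×10^6.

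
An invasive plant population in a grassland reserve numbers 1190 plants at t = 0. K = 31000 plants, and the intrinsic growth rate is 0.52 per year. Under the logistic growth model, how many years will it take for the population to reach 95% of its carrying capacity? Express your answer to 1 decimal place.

A = (K − N₀)/N₀ = (31000 − 1190)/1190 = 25.05.
Solve 31000/(1 + 25.05·e^(−0.52t)) = 29450: 1 + 25.05·e^(−0.52t) = 1.0526, so e^(−0.52t) = 0.00210103.
−0.52·t = ln(0.00210103) = -6.1653, so t = 6.1653/0.52 = 11.856.

11.9 years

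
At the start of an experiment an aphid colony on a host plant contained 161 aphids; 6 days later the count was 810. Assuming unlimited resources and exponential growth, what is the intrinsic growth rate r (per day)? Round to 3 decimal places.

0.269 per day

From N(t) = N₀·e^(rt): e^(r·6) = 810/161 = 5.0311.
r·6 = ln(5.0311) = 1.6156, so r = 1.6156/6 = 0.26927.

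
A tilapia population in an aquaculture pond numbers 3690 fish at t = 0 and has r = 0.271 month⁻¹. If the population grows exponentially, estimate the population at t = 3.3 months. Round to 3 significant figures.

N(t) = N₀·e^(rt) = 3690 × e^(0.271×3.3) = 3690 × e^0.8943.
e^0.8943 ≈ 2.4456, so N ≈ 3690 × 2.4456 = 9024.35.

9020 fish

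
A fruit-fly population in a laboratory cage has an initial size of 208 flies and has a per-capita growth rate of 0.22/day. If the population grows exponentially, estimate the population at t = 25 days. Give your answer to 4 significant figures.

50900 flies

N(t) = N₀·e^(rt) = 208 × e^(0.22×25) = 208 × e^5.5.
e^5.5 ≈ 244.69, so N ≈ 208 × 244.69 = 50895.9.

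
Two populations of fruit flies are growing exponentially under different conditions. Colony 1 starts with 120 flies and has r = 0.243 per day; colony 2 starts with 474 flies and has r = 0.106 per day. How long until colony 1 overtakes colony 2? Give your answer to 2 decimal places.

Set 120·e^(0.243t) = 474·e^(0.106t).
e^((0.243 − 0.106)t) = 474/120 → e^(0.137·t) = 3.95.
0.137·t = ln(3.95) = 1.3737, so t = 1.3737/0.137 = 10.027.

10.03 days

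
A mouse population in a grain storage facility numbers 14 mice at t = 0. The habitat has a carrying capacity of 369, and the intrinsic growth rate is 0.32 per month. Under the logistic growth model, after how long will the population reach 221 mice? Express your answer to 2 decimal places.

11.36 months

A = (K − N₀)/N₀ = (369 − 14)/14 = 25.357.
Solve 369/(1 + 25.357·e^(−0.32t)) = 221: 1 + 25.357·e^(−0.32t) = 1.6697, so e^(−0.32t) = 0.02641.
−0.32·t = ln(0.02641) = -3.634, so t = 3.634/0.32 = 11.356.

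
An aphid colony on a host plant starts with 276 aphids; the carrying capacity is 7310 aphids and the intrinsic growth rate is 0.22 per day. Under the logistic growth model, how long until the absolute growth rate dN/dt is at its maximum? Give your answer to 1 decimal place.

Logistic growth is fastest at N = K/2 = 3655.
A = (K − N₀)/N₀ = 25.486. Set K/(1 + A·e^(−rt)) = K/2 → A·e^(−rt) = 1.
e^(−0.22t) = 1/25.486 = 0.039238, so t = ln(25.486)/0.22 = 3.2381/0.22 = 14.719.

14.7 days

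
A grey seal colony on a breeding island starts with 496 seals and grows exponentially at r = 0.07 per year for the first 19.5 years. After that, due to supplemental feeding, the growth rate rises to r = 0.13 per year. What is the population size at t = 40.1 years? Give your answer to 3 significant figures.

28300 seals

Phase 1: N(19.5) = 496·e^(0.07×19.5) = 496·e^1.365 = 1942.2.
Phase 2 runs for 40.1 − 19.5 = 20.6 years at r = 0.13.
N(40.1) = 1942.2·e^(0.13×20.6) = 1942.2·e^2.678 = 28270.6.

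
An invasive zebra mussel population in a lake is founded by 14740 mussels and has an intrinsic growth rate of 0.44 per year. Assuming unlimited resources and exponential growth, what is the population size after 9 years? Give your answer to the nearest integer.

773221 mussels

N(t) = N₀·e^(rt) = 14740 × e^(0.44×9) = 14740 × e^3.96.
e^3.96 ≈ 52.457, so N ≈ 14740 × 52.457 = 773221.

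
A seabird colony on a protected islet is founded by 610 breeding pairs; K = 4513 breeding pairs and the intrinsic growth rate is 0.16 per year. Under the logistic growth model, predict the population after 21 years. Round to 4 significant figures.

A = (K − N₀)/N₀ = (4513 − 610)/610 = 6.3984.
N(t) = K/(1 + A·e^(−rt)) = 4513/(1 + 6.3984×e^(−0.16×21)).
e^(−3.36) = 0.034735; denominator = 1 + 6.3984×0.034735 = 1.2222.
N = 4513/1.2222 = 3692.37.

3692 breeding pairs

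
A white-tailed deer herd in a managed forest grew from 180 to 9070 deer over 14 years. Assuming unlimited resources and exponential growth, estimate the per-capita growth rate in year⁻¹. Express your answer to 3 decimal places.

From N(t) = N₀·e^(rt): e^(r·14) = 9070/180 = 50.389.
r·14 = ln(50.389) = 3.9198, so r = 3.9198/14 = 0.27998.

0.280 per year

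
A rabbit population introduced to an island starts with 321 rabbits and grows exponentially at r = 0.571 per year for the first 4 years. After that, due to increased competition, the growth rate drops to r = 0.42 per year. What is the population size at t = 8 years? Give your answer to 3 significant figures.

16900 rabbits

Phase 1: N(4) = 321·e^(0.571×4) = 321·e^2.284 = 3150.89.
Phase 2 runs for 8 − 4 = 4 years at r = 0.42.
N(8) = 3150.89·e^(0.42×4) = 3150.89·e^1.68 = 16906.3.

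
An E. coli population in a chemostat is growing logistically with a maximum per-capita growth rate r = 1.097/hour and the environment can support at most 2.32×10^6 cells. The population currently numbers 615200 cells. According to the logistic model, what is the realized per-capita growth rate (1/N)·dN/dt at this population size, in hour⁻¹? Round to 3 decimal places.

(1/N)·dN/dt = r(1 − N/K) = 1.097 × (1 − 615200/2.32×10^6).
= 1.097 × 0.73483 = 0.80611.

0.806 per hour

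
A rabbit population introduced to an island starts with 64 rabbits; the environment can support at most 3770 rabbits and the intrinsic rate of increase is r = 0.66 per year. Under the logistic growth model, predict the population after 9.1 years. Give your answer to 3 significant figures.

3300 rabbits

A = (K − N₀)/N₀ = (3770 − 64)/64 = 57.906.
N(t) = K/(1 + A·e^(−rt)) = 3770/(1 + 57.906×e^(−0.66×9.1)).
e^(−6.006) = 0.0024639; denominator = 1 + 57.906×0.0024639 = 1.1427.
N = 3770/1.1427 = 3299.27.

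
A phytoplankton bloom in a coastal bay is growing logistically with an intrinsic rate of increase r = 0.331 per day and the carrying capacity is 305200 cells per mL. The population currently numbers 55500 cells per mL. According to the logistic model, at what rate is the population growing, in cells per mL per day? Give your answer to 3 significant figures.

15000 cells per mL per day

dN/dt = rN(1 − N/K) = 0.331 × 55500 × (1 − 55500/305200).
1 − 55500/305200 = 0.81815; dN/dt = 0.331 × 55500 × 0.81815 = 15030.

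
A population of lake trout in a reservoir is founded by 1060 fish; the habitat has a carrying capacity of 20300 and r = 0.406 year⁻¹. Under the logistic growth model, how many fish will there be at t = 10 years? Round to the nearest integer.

15460 fish

A = (K − N₀)/N₀ = (20300 − 1060)/1060 = 18.151.
N(t) = K/(1 + A·e^(−rt)) = 20300/(1 + 18.151×e^(−0.406×10)).
e^(−4.06) = 0.017249; denominator = 1 + 18.151×0.017249 = 1.3131.
N = 20300/1.3131 = 15459.8.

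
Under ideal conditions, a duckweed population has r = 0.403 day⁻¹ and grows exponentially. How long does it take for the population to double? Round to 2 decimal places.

1.72 days

Doubling time t_d = ln(2)/r = 0.6931/0.403 = 1.72.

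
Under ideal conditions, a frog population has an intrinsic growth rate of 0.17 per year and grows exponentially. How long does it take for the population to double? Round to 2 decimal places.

4.08 years

Doubling time t_d = ln(2)/r = 0.6931/0.17 = 4.0773.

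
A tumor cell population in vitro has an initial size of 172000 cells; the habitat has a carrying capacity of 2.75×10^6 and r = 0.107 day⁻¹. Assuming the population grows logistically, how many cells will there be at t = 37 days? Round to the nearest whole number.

A = (K − N₀)/N₀ = (2.75×10^6 − 172000)/172000 = 14.988.
N(t) = K/(1 + A·e^(−rt)) = 2.75×10^6/(1 + 14.988×e^(−0.107×37)).
e^(−3.959) = 0.019082; denominator = 1 + 14.988×0.019082 = 1.286.
N = 2.75×10^6/1.286 = 2.138396×10^6.

2138396 cells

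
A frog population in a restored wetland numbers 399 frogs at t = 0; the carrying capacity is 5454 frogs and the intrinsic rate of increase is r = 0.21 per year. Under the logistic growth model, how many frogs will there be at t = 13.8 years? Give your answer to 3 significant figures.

3210 frogs

A = (K − N₀)/N₀ = (5454 − 399)/399 = 12.669.
N(t) = K/(1 + A·e^(−rt)) = 5454/(1 + 12.669×e^(−0.21×13.8)).
e^(−2.898) = 0.055133; denominator = 1 + 12.669×0.055133 = 1.6985.
N = 5454/1.6985 = 3211.08.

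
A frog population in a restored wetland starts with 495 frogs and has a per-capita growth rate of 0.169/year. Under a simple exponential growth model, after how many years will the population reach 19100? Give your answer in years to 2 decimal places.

21.61 years

Set N₀·e^(rt) = 19100: e^(0.169·t) = 19100/495 = 38.586.
0.169·t = ln(38.586) = 3.6529, so t = 3.6529/0.169 = 21.615.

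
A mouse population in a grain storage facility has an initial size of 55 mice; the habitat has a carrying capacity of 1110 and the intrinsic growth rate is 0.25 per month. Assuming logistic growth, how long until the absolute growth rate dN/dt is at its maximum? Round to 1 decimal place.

Logistic growth is fastest at N = K/2 = 555.
A = (K − N₀)/N₀ = 19.182. Set K/(1 + A·e^(−rt)) = K/2 → A·e^(−rt) = 1.
e^(−0.25t) = 1/19.182 = 0.0521327, so t = ln(19.182)/0.25 = 2.954/0.25 = 11.816.

11.8 months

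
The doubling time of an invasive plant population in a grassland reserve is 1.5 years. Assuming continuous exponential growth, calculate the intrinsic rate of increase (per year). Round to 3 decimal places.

0.462 per year

r = ln(2)/t_d = 0.6931/1.5 = 0.4621.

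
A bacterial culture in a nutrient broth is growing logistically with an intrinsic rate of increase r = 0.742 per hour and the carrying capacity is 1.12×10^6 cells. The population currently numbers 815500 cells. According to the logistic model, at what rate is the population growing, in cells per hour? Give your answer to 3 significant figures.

165000 cells per hour

dN/dt = rN(1 − N/K) = 0.742 × 815500 × (1 − 815500/1.12×10^6).
1 − 815500/1.12×10^6 = 0.27187; dN/dt = 0.742 × 815500 × 0.27187 = 1.64512×10^5.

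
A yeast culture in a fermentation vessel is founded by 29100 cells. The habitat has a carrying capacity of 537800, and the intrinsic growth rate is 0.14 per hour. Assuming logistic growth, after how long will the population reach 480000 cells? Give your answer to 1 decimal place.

35.6 hours

A = (K − N₀)/N₀ = (537800 − 29100)/29100 = 17.481.
Solve 537800/(1 + 17.481·e^(−0.14t)) = 480000: 1 + 17.481·e^(−0.14t) = 1.1204, so e^(−0.14t) = 0.00688839.
−0.14·t = ln(0.00688839) = -4.9779, so t = 4.9779/0.14 = 35.557.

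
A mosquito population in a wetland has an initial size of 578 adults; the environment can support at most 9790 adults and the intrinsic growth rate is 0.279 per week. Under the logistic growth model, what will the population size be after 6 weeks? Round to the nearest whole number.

2455 adults

A = (K − N₀)/N₀ = (9790 − 578)/578 = 15.938.
N(t) = K/(1 + A·e^(−rt)) = 9790/(1 + 15.938×e^(−0.279×6)).
e^(−1.674) = 0.1875; denominator = 1 + 15.938×0.1875 = 3.9883.
N = 9790/3.9883 = 2454.71.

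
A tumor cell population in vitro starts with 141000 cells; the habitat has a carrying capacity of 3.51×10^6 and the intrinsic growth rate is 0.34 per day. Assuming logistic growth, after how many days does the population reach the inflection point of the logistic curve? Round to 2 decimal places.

9.33 days

Logistic growth is fastest at N = K/2 = 1.755×10^6.
A = (K − N₀)/N₀ = 23.894. Set K/(1 + A·e^(−rt)) = K/2 → A·e^(−rt) = 1.
e^(−0.34t) = 1/23.894 = 0.0418522, so t = ln(23.894)/0.34 = 3.1736/0.34 = 9.3342.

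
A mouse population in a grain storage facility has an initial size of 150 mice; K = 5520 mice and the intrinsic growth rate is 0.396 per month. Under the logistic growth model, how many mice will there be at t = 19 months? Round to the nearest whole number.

A = (K − N₀)/N₀ = (5520 − 150)/150 = 35.8.
N(t) = K/(1 + A·e^(−rt)) = 5520/(1 + 35.8×e^(−0.396×19)).
e^(−7.524) = 0.00053997; denominator = 1 + 35.8×0.00053997 = 1.0193.
N = 5520/1.0193 = 5415.32.

5415 mice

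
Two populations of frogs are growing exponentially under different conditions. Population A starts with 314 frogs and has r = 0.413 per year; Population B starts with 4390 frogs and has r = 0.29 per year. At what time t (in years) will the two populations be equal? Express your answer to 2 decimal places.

21.44 years

Set 314·e^(0.413t) = 4390·e^(0.29t).
e^((0.413 − 0.29)t) = 4390/314 → e^(0.123·t) = 13.981.
0.123·t = ln(13.981) = 2.6377, so t = 2.6377/0.123 = 21.445.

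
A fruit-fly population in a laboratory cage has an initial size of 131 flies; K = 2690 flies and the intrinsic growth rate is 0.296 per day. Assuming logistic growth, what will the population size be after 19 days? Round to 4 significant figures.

A = (K − N₀)/N₀ = (2690 − 131)/131 = 19.534.
N(t) = K/(1 + A·e^(−rt)) = 2690/(1 + 19.534×e^(−0.296×19)).
e^(−5.624) = 0.0036102; denominator = 1 + 19.534×0.0036102 = 1.0705.
N = 2690/1.0705 = 2512.79.

2513 flies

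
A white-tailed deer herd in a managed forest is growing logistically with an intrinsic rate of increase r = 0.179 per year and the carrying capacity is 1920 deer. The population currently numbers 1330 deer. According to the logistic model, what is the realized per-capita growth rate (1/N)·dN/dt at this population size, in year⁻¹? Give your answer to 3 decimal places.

(1/N)·dN/dt = r(1 − N/K) = 0.179 × (1 − 1330/1920).
= 0.179 × 0.30729 = 0.055005.

0.055 per year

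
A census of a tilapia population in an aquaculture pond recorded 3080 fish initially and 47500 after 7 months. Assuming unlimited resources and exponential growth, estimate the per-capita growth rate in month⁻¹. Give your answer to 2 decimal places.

From N(t) = N₀·e^(rt): e^(r·7) = 47500/3080 = 15.422.
r·7 = ln(15.422) = 2.7358, so r = 2.7358/7 = 0.39083.

0.39 per month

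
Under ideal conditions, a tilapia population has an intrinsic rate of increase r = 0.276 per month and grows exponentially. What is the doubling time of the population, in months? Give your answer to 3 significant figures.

2.51 months

Doubling time t_d = ln(2)/r = 0.6931/0.276 = 2.5114.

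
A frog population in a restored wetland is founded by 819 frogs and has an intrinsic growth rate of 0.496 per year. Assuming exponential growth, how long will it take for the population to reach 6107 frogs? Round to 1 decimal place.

Set N₀·e^(rt) = 6107: e^(0.496·t) = 6107/819 = 7.4567.
0.496·t = ln(7.4567) = 2.0091, so t = 2.0091/0.496 = 4.0506.

4.1 years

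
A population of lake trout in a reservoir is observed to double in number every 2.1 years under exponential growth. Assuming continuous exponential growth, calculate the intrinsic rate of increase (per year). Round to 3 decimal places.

r = ln(2)/t_d = 0.6931/2.1 = 0.33007.

0.330 per year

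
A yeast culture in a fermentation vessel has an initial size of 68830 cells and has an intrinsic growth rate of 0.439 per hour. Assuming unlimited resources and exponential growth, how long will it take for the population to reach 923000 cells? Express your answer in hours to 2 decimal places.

Set N₀·e^(rt) = 923000: e^(0.439·t) = 923000/68830 = 13.41.
0.439·t = ln(13.41) = 2.596, so t = 2.596/0.439 = 5.9134.

5.91 hours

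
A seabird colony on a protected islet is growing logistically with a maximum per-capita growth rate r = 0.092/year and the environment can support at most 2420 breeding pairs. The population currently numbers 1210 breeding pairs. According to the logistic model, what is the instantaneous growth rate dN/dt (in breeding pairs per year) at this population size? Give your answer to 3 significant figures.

dN/dt = rN(1 − N/K) = 0.092 × 1210 × (1 − 1210/2420).
1 − 1210/2420 = 0.5; dN/dt = 0.092 × 1210 × 0.5 = 55.66.

55.7 breeding pairs per year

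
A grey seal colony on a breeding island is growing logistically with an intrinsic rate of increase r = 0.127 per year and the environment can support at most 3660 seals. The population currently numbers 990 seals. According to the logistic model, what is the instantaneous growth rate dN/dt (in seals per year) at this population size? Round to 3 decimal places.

dN/dt = rN(1 − N/K) = 0.127 × 990 × (1 − 990/3660).
1 − 990/3660 = 0.72951; dN/dt = 0.127 × 990 × 0.72951 = 91.721.

91.721 seals per year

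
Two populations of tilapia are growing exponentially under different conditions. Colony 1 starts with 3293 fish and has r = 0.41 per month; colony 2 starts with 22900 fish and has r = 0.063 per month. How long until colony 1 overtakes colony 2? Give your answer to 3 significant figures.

Set 3293·e^(0.41t) = 22900·e^(0.063t).
e^((0.41 − 0.063)t) = 22900/3293 → e^(0.347·t) = 6.9541.
0.347·t = ln(6.9541) = 1.9393, so t = 1.9393/0.347 = 5.5889.

5.59 months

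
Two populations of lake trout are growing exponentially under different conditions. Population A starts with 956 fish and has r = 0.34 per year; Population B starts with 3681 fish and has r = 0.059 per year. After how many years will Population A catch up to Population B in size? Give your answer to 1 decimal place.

4.8 years

Set 956·e^(0.34t) = 3681·e^(0.059t).
e^((0.34 − 0.059)t) = 3681/956 → e^(0.281·t) = 3.8504.
0.281·t = ln(3.8504) = 1.3482, so t = 1.3482/0.281 = 4.7978.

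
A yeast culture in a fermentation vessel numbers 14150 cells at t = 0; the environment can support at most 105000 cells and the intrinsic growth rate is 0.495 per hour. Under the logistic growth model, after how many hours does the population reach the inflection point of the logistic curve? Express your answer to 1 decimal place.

Logistic growth is fastest at N = K/2 = 52500.
A = (K − N₀)/N₀ = 6.4205. Set K/(1 + A·e^(−rt)) = K/2 → A·e^(−rt) = 1.
e^(−0.495t) = 1/6.4205 = 0.155751, so t = ln(6.4205)/0.495 = 1.8595/0.495 = 3.7566.

3.8 hours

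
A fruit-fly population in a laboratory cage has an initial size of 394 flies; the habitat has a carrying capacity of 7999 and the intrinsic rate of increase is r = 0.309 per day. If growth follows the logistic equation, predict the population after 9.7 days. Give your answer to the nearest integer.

A = (K − N₀)/N₀ = (7999 − 394)/394 = 19.302.
N(t) = K/(1 + A·e^(−rt)) = 7999/(1 + 19.302×e^(−0.309×9.7)).
e^(−2.997) = 0.049922; denominator = 1 + 19.302×0.049922 = 1.9636.
N = 7999/1.9636 = 4073.66.

4074 flies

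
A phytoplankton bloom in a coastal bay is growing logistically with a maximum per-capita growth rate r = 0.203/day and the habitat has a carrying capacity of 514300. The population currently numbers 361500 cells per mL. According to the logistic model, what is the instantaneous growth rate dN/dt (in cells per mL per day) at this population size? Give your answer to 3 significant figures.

dN/dt = rN(1 − N/K) = 0.203 × 361500 × (1 − 361500/514300).
1 − 361500/514300 = 0.2971; dN/dt = 0.203 × 361500 × 0.2971 = 21803.

21800 cells per mL per day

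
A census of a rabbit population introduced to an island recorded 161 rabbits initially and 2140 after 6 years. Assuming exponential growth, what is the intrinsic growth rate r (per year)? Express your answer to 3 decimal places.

From N(t) = N₀·e^(rt): e^(r·6) = 2140/161 = 13.292.
r·6 = ln(13.292) = 2.5872, so r = 2.5872/6 = 0.43119.

0.431 per year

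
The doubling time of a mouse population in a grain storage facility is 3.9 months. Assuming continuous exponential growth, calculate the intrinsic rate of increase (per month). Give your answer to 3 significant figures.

r = ln(2)/t_d = 0.6931/3.9 = 0.17773.

0.178 per month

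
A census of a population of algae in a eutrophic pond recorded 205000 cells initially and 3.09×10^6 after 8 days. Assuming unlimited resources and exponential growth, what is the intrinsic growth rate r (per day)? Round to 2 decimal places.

From N(t) = N₀·e^(rt): e^(r·8) = 3.09×10^6/205000 = 15.073.
r·8 = ln(15.073) = 2.7129, so r = 2.7129/8 = 0.33911.

0.34 per day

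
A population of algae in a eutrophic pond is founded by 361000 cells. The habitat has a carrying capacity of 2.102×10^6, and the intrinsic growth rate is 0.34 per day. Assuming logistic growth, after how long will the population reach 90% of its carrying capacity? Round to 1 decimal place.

11.1 days

A = (K − N₀)/N₀ = (2.102×10^6 − 361000)/361000 = 4.8227.
Solve 2.102×10^6/(1 + 4.8227·e^(−0.34t)) = 1.8918×10^6: 1 + 4.8227·e^(−0.34t) = 1.1111, so e^(−0.34t) = 0.0230391.
−0.34·t = ln(0.0230391) = -3.7706, so t = 3.7706/0.34 = 11.09.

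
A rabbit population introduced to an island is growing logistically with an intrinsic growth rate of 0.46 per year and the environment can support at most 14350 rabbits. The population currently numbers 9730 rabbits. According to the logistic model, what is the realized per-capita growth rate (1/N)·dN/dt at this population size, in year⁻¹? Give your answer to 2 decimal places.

(1/N)·dN/dt = r(1 − N/K) = 0.46 × (1 − 9730/14350).
= 0.46 × 0.32195 = 0.1481.

0.15 per year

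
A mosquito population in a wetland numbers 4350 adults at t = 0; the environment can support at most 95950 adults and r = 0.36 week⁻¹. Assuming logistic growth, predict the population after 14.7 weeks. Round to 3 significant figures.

A = (K − N₀)/N₀ = (95950 − 4350)/4350 = 21.057.
N(t) = K/(1 + A·e^(−rt)) = 95950/(1 + 21.057×e^(−0.36×14.7)).
e^(−5.292) = 0.0050317; denominator = 1 + 21.057×0.0050317 = 1.106.
N = 95950/1.106 = 86757.6.

86800 adults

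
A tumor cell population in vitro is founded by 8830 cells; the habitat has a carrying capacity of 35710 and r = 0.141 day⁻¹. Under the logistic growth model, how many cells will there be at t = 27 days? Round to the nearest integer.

33448 cells

A = (K − N₀)/N₀ = (35710 − 8830)/8830 = 3.0442.
N(t) = K/(1 + A·e^(−rt)) = 35710/(1 + 3.0442×e^(−0.141×27)).
e^(−3.807) = 0.022215; denominator = 1 + 3.0442×0.022215 = 1.0676.
N = 35710/1.0676 = 33448.1.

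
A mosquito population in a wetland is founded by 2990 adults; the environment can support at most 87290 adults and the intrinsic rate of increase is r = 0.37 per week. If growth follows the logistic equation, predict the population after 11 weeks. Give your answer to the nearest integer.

58921 adults

A = (K − N₀)/N₀ = (87290 − 2990)/2990 = 28.194.
N(t) = K/(1 + A·e^(−rt)) = 87290/(1 + 28.194×e^(−0.37×11)).
e^(−4.07) = 0.017077; denominator = 1 + 28.194×0.017077 = 1.4815.
N = 87290/1.4815 = 58920.8.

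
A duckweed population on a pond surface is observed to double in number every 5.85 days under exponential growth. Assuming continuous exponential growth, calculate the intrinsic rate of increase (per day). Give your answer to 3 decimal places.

0.118 per day

r = ln(2)/t_d = 0.6931/5.85 = 0.11849.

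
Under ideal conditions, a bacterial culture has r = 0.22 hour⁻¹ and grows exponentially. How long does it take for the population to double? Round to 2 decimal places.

3.15 hours

Doubling time t_d = ln(2)/r = 0.6931/0.22 = 3.1507.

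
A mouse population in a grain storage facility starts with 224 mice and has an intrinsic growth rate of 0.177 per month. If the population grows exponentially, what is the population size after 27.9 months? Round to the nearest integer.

N(t) = N₀·e^(rt) = 224 × e^(0.177×27.9) = 224 × e^4.938.
e^4.938 ≈ 139.53, so N ≈ 224 × 139.53 = 31255.4.

31255 mice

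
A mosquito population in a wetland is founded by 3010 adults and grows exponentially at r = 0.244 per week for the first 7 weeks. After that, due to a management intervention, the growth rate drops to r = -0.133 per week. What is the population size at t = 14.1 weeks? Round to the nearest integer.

Phase 1: N(7) = 3010·e^(0.244×7) = 3010·e^1.708 = 16608.9.
Phase 2 runs for 14.1 − 7 = 7.1 weeks at r = -0.133.
N(14.1) = 16608.9·e^(-0.133×7.1) = 16608.9·e^-0.9443 = 6460.07.

6460 adults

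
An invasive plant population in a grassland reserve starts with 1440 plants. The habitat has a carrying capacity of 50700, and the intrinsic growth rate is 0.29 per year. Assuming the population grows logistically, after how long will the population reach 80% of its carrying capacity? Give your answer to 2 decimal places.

A = (K − N₀)/N₀ = (50700 − 1440)/1440 = 34.208.
Solve 50700/(1 + 34.208·e^(−0.29t)) = 40560: 1 + 34.208·e^(−0.29t) = 1.25, so e^(−0.29t) = 0.00730816.
−0.29·t = ln(0.00730816) = -4.9188, so t = 4.9188/0.29 = 16.961.

16.96 years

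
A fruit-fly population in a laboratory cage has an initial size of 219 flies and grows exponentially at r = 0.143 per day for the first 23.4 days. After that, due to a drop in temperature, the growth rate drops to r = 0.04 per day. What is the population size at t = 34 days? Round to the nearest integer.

Phase 1: N(23.4) = 219·e^(0.143×23.4) = 219·e^3.346 = 6218.42.
Phase 2 runs for 34 − 23.4 = 10.6 days at r = 0.04.
N(34) = 6218.42·e^(0.04×10.6) = 6218.42·e^0.424 = 9502.13.

9502 flies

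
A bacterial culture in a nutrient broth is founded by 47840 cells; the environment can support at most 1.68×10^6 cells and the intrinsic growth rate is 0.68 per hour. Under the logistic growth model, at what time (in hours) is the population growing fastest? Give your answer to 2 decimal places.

Logistic growth is fastest at N = K/2 = 840000.
A = (K − N₀)/N₀ = 34.117. Set K/(1 + A·e^(−rt)) = K/2 → A·e^(−rt) = 1.
e^(−0.68t) = 1/34.117 = 0.0293109, so t = ln(34.117)/0.68 = 3.5298/0.68 = 5.1909.

5.19 hours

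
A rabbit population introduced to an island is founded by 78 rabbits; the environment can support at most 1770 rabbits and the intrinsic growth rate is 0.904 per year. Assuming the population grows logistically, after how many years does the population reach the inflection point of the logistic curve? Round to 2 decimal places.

Logistic growth is fastest at N = K/2 = 885.
A = (K − N₀)/N₀ = 21.692. Set K/(1 + A·e^(−rt)) = K/2 → A·e^(−rt) = 1.
e^(−0.904t) = 1/21.692 = 0.0460993, so t = ln(21.692)/0.904 = 3.077/0.904 = 3.4037.

3.40 years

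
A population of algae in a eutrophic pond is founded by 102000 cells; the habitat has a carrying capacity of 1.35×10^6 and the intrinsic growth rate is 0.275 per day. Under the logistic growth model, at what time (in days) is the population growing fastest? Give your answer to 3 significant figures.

Logistic growth is fastest at N = K/2 = 675000.
A = (K − N₀)/N₀ = 12.235. Set K/(1 + A·e^(−rt)) = K/2 → A·e^(−rt) = 1.
e^(−0.275t) = 1/12.235 = 0.0817308, so t = ln(12.235)/0.275 = 2.5043/0.275 = 9.1066.

9.11 days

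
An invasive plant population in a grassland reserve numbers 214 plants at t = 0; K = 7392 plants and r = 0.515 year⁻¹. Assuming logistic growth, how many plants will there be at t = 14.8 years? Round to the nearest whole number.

7273 plants

A = (K − N₀)/N₀ = (7392 − 214)/214 = 33.542.
N(t) = K/(1 + A·e^(−rt)) = 7392/(1 + 33.542×e^(−0.515×14.8)).
e^(−7.622) = 0.00048956; denominator = 1 + 33.542×0.00048956 = 1.0164.
N = 7392/1.0164 = 7272.58.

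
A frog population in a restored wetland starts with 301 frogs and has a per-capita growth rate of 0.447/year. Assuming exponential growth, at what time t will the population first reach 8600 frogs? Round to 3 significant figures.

7.50 years

Set N₀·e^(rt) = 8600: e^(0.447·t) = 8600/301 = 28.571.
0.447·t = ln(28.571) = 3.3524, so t = 3.3524/0.447 = 7.4998.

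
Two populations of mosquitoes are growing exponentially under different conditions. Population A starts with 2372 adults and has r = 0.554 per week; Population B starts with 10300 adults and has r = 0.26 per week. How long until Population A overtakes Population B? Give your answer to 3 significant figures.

Set 2372·e^(0.554t) = 10300·e^(0.26t).
e^((0.554 − 0.26)t) = 10300/2372 → e^(0.294·t) = 4.3423.
0.294·t = ln(4.3423) = 1.4684, so t = 1.4684/0.294 = 4.9946.

4.99 weeks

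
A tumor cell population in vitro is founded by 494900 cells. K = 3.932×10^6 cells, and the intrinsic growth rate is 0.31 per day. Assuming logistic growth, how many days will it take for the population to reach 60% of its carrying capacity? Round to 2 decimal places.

A = (K − N₀)/N₀ = (3.932×10^6 − 494900)/494900 = 6.945.
Solve 3.932×10^6/(1 + 6.945·e^(−0.31t)) = 2.3592×10^6: 1 + 6.945·e^(−0.31t) = 1.6667, so e^(−0.31t) = 0.0959918.
−0.31·t = ln(0.0959918) = -2.3435, so t = 2.3435/0.31 = 7.5597.

7.56 days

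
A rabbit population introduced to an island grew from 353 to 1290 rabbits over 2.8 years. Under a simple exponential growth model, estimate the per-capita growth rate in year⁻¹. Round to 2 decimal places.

0.46 per year

From N(t) = N₀·e^(rt): e^(r·2.8) = 1290/353 = 3.6544.
r·2.8 = ln(3.6544) = 1.2959, so r = 1.2959/2.8 = 0.46283.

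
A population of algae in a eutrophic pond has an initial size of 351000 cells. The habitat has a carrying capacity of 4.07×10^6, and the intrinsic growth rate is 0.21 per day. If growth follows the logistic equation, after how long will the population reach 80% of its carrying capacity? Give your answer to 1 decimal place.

17.8 days

A = (K − N₀)/N₀ = (4.07×10^6 − 351000)/351000 = 10.595.
Solve 4.07×10^6/(1 + 10.595·e^(−0.21t)) = 3.256×10^6: 1 + 10.595·e^(−0.21t) = 1.25, so e^(−0.21t) = 0.0235951.
−0.21·t = ln(0.0235951) = -3.7467, so t = 3.7467/0.21 = 17.842.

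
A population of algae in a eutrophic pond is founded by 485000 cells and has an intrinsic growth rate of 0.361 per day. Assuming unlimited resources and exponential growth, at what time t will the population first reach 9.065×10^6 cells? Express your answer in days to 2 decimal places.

Set N₀·e^(rt) = 9.065×10^6: e^(0.361·t) = 9.065×10^6/485000 = 18.691.
0.361·t = ln(18.691) = 2.928, so t = 2.928/0.361 = 8.1109.

8.11 days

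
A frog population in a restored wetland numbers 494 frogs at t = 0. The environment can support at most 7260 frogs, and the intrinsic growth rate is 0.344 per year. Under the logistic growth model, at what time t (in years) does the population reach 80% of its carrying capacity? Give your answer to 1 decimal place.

11.6 years

A = (K − N₀)/N₀ = (7260 − 494)/494 = 13.696.
Solve 7260/(1 + 13.696·e^(−0.344t)) = 5808: 1 + 13.696·e^(−0.344t) = 1.25, so e^(−0.344t) = 0.018253.
−0.344·t = ln(0.018253) = -4.0034, so t = 4.0034/0.344 = 11.638.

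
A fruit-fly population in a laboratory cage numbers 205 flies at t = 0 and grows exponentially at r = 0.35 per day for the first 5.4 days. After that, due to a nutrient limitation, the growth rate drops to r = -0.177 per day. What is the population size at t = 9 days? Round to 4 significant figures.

Phase 1: N(5.4) = 205·e^(0.35×5.4) = 205·e^1.89 = 1356.97.
Phase 2 runs for 9 − 5.4 = 3.6 days at r = -0.177.
N(9) = 1356.97·e^(-0.177×3.6) = 1356.97·e^-0.6372 = 717.527.

717.5 flies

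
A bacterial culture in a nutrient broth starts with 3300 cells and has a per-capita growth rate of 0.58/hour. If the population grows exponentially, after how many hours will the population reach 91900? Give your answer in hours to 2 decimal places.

5.74 hours

Set N₀·e^(rt) = 91900: e^(0.58·t) = 91900/3300 = 27.848.
0.58·t = ln(27.848) = 3.3268, so t = 3.3268/0.58 = 5.7358.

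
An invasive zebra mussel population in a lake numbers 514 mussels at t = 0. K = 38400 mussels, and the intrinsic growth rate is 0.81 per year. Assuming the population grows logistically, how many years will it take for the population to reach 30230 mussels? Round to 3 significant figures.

A = (K − N₀)/N₀ = (38400 − 514)/514 = 73.708.
Solve 38400/(1 + 73.708·e^(−0.81t)) = 30230: 1 + 73.708·e^(−0.81t) = 1.2703, so e^(−0.81t) = 0.00366664.
−0.81·t = ln(0.00366664) = -5.6085, so t = 5.6085/0.81 = 6.924.

6.92 years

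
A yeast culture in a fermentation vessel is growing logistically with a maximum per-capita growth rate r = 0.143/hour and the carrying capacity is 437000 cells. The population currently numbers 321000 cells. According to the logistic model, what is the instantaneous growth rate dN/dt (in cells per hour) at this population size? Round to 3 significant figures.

12200 cells per hour

dN/dt = rN(1 − N/K) = 0.143 × 321000 × (1 − 321000/437000).
1 − 321000/437000 = 0.26545; dN/dt = 0.143 × 321000 × 0.26545 = 12185.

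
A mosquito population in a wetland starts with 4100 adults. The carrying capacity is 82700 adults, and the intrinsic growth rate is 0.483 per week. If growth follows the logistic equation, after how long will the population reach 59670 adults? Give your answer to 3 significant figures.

A = (K − N₀)/N₀ = (82700 − 4100)/4100 = 19.171.
Solve 82700/(1 + 19.171·e^(−0.483t)) = 59670: 1 + 19.171·e^(−0.483t) = 1.386, so e^(−0.483t) = 0.0201326.
−0.483·t = ln(0.0201326) = -3.9054, so t = 3.9054/0.483 = 8.0857.

8.09 weeks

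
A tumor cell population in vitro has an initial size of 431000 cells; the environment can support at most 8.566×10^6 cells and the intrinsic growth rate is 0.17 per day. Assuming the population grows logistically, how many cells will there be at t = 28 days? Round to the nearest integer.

A = (K − N₀)/N₀ = (8.566×10^6 − 431000)/431000 = 18.875.
N(t) = K/(1 + A·e^(−rt)) = 8.566×10^6/(1 + 18.875×e^(−0.17×28)).
e^(−4.76) = 0.0085656; denominator = 1 + 18.875×0.0085656 = 1.1617.
N = 8.566×10^6/1.1617 = 7.373845×10^6.

7373845 cells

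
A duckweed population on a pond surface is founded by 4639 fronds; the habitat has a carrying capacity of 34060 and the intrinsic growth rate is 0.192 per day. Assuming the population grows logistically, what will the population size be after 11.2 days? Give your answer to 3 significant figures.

19600 fronds

A = (K − N₀)/N₀ = (34060 − 4639)/4639 = 6.3421.
N(t) = K/(1 + A·e^(−rt)) = 34060/(1 + 6.3421×e^(−0.192×11.2)).
e^(−2.15) = 0.11644; denominator = 1 + 6.3421×0.11644 = 1.7385.
N = 34060/1.7385 = 19592.1.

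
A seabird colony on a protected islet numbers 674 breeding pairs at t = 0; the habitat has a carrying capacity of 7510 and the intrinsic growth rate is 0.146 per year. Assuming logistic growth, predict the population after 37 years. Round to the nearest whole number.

7182 breeding pairs

A = (K − N₀)/N₀ = (7510 − 674)/674 = 10.142.
N(t) = K/(1 + A·e^(−rt)) = 7510/(1 + 10.142×e^(−0.146×37)).
e^(−5.402) = 0.0045076; denominator = 1 + 10.142×0.0045076 = 1.0457.
N = 7510/1.0457 = 7181.67.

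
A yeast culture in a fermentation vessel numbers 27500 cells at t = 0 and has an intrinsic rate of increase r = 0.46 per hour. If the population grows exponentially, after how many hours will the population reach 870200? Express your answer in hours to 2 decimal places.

7.51 hours

Set N₀·e^(rt) = 870200: e^(0.46·t) = 870200/27500 = 31.644.
0.46·t = ln(31.644) = 3.4545, so t = 3.4545/0.46 = 7.5099.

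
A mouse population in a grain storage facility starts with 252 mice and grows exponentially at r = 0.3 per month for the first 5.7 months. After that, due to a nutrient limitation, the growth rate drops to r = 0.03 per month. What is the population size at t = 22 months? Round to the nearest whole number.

2272 mice

Phase 1: N(5.7) = 252·e^(0.3×5.7) = 252·e^1.71 = 1393.3.
Phase 2 runs for 22 − 5.7 = 16.3 months at r = 0.03.
N(22) = 1393.3·e^(0.03×16.3) = 1393.3·e^0.489 = 2272.03.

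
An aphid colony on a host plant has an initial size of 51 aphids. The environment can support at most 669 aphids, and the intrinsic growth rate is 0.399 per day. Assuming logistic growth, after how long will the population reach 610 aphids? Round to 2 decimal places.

A = (K − N₀)/N₀ = (669 − 51)/51 = 12.118.
Solve 669/(1 + 12.118·e^(−0.399t)) = 610: 1 + 12.118·e^(−0.399t) = 1.0967, so e^(−0.399t) = 0.00798186.
−0.399·t = ln(0.00798186) = -4.8306, so t = 4.8306/0.399 = 12.107.

12.11 days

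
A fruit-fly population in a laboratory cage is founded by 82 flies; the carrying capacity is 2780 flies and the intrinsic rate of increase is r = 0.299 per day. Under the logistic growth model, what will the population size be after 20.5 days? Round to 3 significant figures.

2590 flies

A = (K − N₀)/N₀ = (2780 − 82)/82 = 32.902.
N(t) = K/(1 + A·e^(−rt)) = 2780/(1 + 32.902×e^(−0.299×20.5)).
e^(−6.13) = 0.0021777; denominator = 1 + 32.902×0.0021777 = 1.0717.
N = 2780/1.0717 = 2594.13.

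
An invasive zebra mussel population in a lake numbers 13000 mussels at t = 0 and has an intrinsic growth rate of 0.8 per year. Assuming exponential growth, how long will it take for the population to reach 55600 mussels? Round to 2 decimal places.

Set N₀·e^(rt) = 55600: e^(0.8·t) = 55600/13000 = 4.2769.
0.8·t = ln(4.2769) = 1.4532, so t = 1.4532/0.8 = 1.8165.

1.82 years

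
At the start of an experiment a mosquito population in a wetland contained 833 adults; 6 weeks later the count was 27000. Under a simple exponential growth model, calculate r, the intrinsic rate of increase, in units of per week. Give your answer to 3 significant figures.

From N(t) = N₀·e^(rt): e^(r·6) = 27000/833 = 32.413.
r·6 = ln(32.413) = 3.4786, so r = 3.4786/6 = 0.57976.

0.580 per week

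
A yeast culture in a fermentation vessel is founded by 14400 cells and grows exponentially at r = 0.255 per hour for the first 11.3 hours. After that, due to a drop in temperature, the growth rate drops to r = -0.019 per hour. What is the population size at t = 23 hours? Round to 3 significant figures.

Phase 1: N(11.3) = 14400·e^(0.255×11.3) = 14400·e^2.882 = 256911.
Phase 2 runs for 23 − 11.3 = 11.7 hours at r = -0.019.
N(23) = 256911·e^(-0.019×11.7) = 256911·e^-0.2223 = 205702.

206000 cells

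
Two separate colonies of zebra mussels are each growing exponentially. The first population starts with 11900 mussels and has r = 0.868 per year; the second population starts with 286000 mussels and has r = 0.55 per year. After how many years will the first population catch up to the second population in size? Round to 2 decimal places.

Set 11900·e^(0.868t) = 286000·e^(0.55t).
e^((0.868 − 0.55)t) = 286000/11900 → e^(0.318·t) = 24.034.
0.318·t = ln(24.034) = 3.1795, so t = 3.1795/0.318 = 9.9983.

10.00 years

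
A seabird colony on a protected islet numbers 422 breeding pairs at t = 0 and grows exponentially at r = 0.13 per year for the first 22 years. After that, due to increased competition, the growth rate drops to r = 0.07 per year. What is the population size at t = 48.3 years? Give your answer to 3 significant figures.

46400 breeding pairs

Phase 1: N(22) = 422·e^(0.13×22) = 422·e^2.86 = 7368.76.
Phase 2 runs for 48.3 − 22 = 26.3 years at r = 0.07.
N(48.3) = 7368.76·e^(0.07×26.3) = 7368.76·e^1.841 = 46444.1.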